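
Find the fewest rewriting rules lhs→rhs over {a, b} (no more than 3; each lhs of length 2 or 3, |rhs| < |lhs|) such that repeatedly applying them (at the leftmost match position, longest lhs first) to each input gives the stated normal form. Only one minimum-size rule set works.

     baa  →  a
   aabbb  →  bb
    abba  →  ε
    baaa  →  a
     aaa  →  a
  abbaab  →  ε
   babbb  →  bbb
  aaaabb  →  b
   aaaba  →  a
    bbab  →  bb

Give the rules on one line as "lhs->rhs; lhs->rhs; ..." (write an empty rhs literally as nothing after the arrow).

aa->a; ab->; ba->

  | baa => a
  | aabbb => abbb => bb
  | abba => ba => ε
  | baaa => aa => a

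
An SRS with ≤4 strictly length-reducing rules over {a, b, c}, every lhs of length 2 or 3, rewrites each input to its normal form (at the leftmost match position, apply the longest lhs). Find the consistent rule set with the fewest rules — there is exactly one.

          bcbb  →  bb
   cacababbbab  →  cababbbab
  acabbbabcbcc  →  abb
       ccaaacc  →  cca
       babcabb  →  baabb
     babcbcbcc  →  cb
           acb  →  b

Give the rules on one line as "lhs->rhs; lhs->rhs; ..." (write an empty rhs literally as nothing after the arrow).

  | bcbb => bb
  | cacababbbab => cababbbab
  | acabbbabcbcc => abbbabcbcc => abbbabcc => abbbac => abbcb => abb
  | ccaaacc => ccaac => cca

ac->; bac->cb; bc->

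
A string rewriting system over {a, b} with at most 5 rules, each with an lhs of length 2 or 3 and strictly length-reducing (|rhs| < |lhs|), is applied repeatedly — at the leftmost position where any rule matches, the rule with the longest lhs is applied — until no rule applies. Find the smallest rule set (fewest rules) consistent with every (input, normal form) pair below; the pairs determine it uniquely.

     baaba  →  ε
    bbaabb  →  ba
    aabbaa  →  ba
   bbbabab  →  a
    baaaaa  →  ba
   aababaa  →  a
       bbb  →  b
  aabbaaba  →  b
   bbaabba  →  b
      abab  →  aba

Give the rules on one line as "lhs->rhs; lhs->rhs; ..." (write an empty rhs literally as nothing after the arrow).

  | baaba => bbaa => aa => ε
  | bbaabb => aabb => bab => ba
  | aabbaa => babaa => baaa => ba
  | bbbabab => babab => baab => bba => a

aa->; aab->ba; bab->ba; bb->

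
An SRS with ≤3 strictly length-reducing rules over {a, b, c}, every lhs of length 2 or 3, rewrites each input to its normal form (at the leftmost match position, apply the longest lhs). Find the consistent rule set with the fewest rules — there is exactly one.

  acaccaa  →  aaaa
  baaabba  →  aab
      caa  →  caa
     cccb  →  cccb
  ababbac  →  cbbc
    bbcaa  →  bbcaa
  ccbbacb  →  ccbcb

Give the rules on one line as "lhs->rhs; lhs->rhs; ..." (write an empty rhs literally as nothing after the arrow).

aba->cb; ac->a; ba->

  | acaccaa => aaccaa => aacaa => aaaa
  | baaabba => aabba => aab
  | caa
  | cccb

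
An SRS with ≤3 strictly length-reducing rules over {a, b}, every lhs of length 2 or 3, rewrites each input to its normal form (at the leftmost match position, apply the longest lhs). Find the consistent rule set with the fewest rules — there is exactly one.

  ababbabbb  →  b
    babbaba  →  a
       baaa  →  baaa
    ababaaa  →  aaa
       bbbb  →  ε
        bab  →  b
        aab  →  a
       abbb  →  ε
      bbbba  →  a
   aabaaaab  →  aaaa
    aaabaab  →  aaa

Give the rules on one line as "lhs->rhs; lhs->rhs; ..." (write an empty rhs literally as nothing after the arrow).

  | ababbabbb => abbabbb => babbb => bbb => b
  | babbaba => bbaba => aba => a
  | baaa
  | ababaaa => abaaa => aaa

ab->; bb->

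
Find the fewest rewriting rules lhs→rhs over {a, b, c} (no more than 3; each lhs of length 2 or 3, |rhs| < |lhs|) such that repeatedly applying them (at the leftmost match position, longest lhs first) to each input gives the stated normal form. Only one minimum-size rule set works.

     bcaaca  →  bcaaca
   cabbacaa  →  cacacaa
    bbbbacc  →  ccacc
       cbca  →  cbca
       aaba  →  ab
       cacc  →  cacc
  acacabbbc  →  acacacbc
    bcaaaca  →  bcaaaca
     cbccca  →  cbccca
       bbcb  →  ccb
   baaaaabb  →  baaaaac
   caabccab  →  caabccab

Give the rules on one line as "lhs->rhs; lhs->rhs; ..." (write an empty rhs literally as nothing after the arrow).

  | bcaaca
  | cabbacaa => cacacaa
  | bbbbacc => cbbacc => ccacc
  | cbca

aba->b; bb->c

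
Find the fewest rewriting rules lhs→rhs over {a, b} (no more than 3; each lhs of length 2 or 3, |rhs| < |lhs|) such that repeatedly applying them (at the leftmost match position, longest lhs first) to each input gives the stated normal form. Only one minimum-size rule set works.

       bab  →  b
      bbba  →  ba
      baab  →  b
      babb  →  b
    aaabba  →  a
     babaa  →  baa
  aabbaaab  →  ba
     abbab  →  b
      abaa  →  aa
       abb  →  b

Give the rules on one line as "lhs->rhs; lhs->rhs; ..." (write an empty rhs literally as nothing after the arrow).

aab->; ab->; bb->b

  | bab => b
  | bbba => bba => ba
  | baab => b
  | babb => bb => b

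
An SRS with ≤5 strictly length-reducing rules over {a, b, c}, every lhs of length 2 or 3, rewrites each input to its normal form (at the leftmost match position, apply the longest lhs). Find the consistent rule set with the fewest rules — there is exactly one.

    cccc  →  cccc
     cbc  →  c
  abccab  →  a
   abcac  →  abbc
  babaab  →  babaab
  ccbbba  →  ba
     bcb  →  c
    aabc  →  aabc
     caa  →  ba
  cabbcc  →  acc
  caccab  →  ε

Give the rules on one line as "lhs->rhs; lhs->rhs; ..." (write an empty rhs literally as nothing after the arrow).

bbb->a; bcb->c; ca->b; cb->

  | cccc
  | cbc => c
  | abccab => abcbb => acb => a
  | abcac => abbc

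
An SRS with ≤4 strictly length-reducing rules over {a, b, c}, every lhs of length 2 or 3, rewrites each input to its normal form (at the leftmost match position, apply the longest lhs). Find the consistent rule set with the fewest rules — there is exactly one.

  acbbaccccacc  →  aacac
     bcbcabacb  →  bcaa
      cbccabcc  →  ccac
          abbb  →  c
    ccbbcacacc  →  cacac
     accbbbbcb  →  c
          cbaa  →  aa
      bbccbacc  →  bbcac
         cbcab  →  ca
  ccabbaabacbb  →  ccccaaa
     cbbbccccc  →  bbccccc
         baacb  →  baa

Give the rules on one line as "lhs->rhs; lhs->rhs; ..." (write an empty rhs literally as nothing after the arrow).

ab->a; abb->cc; acc->ac; cb->

  | acbbaccccacc => abaccccacc => aaccccacc => aacccacc => aaccacc => aacacc => aacac
  | bcbcabacb => bcabacb => bcaacb => bcaa
  | cbccabcc => ccabcc => ccacc => ccac
  | abbb => ccb => c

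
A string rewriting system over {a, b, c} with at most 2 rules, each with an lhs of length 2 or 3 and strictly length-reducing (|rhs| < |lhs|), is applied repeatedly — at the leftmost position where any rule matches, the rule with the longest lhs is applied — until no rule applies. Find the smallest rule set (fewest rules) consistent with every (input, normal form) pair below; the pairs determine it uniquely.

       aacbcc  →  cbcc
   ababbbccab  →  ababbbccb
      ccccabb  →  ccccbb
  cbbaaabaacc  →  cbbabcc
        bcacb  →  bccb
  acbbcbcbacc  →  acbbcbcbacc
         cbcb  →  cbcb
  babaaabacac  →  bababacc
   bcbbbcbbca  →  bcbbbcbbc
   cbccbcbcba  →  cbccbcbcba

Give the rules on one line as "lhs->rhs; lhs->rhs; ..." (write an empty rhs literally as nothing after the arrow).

aa->; ca->c

  | aacbcc => cbcc
  | ababbbccab => ababbbccb
  | ccccabb => ccccbb
  | cbbaaabaacc => cbbabaacc => cbbabcc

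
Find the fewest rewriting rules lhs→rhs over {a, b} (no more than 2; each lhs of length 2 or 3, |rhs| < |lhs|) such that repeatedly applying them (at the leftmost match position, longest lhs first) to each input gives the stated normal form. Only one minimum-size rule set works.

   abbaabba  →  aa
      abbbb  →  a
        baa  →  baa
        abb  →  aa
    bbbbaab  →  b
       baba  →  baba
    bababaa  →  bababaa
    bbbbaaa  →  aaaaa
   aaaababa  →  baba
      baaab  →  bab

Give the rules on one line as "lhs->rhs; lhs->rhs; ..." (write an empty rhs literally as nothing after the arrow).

  | abbaabba => aaaabba => aabba => bba => aa
  | abbbb => aabb => bb => a
  | baa
  | abb => aa

aab->b; bb->a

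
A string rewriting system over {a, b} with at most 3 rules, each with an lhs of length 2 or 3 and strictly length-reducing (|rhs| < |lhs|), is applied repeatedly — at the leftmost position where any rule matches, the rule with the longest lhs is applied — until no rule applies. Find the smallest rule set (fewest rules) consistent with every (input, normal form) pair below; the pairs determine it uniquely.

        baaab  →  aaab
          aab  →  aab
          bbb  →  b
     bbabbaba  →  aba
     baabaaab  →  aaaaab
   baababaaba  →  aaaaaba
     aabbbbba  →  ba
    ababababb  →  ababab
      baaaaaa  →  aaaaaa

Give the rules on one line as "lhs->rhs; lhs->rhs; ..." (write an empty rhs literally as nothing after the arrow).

  | baaab => aaab
  | aab
  | bbb => b
  | bbabbaba => abbaba => aba

abb->; baa->aa; bb->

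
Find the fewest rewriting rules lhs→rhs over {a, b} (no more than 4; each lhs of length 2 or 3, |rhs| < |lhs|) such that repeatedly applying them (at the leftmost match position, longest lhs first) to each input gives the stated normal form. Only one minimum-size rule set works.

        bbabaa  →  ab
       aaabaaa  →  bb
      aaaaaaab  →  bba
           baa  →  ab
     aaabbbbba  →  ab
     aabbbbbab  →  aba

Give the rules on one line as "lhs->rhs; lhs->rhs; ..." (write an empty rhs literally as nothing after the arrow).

  | bbabaa => bbaaa => baba => baa => ab
  | aaabaaa => babaaa => baaaa => abaa => aab => bb
  | aaaaaaab => baaaaab => abaaab => aabab => bbab => bba
  | baa => ab

aa->b; baa->ab; bab->ba; bbb->ab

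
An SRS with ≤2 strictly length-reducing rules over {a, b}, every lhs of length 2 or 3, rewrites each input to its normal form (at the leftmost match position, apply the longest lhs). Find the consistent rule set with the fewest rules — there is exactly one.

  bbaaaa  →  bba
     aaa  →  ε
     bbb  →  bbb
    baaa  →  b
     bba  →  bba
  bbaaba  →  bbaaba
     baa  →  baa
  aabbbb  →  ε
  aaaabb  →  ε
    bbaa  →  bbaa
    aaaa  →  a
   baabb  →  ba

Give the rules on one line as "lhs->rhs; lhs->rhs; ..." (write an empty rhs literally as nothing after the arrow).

  | bbaaaa => bba
  | aaa => ε
  | bbb
  | baaa => b

aaa->; abb->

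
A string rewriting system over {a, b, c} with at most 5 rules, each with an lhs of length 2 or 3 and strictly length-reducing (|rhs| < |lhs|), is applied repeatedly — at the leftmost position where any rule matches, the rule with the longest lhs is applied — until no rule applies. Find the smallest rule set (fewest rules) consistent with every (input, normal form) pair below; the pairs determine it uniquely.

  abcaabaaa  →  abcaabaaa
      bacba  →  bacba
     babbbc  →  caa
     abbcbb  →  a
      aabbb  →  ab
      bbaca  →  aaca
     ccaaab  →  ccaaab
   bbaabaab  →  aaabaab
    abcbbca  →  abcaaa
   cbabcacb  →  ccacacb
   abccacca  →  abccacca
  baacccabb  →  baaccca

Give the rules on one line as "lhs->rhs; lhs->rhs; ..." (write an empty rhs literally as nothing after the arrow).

abb->bb; bab->ca; bb->a; bbc->aa

  | abcaabaaa
  | bacba
  | babbbc => cabbc => cbbc => caa
  | abbcbb => bbcbb => aabb => abb => bb => a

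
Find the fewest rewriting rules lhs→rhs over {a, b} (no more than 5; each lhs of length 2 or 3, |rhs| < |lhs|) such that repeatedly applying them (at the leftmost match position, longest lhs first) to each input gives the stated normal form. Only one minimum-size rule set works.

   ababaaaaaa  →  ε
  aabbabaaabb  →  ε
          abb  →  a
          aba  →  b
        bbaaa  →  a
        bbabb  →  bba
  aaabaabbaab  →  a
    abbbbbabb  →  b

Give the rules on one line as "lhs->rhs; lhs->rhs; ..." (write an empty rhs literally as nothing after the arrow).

  | ababaaaaaa => aabaaaaaa => aaaaaa => baaaa => bbaa => bbb => ε
  | aabbabaaabb => babaaabb => baaaabb => bbaabb => bbb => ε
  | abb => ab => a
  | aba => aa => b

aa->b; aab->; ab->a; bbb->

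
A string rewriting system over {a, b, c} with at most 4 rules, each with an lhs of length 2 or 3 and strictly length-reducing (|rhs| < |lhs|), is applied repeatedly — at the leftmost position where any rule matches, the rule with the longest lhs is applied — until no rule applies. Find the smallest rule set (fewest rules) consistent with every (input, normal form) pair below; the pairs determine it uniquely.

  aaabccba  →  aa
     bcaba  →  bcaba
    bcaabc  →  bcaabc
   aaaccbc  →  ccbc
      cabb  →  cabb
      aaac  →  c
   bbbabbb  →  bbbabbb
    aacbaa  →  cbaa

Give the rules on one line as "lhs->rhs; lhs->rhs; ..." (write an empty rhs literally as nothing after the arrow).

ac->c; bcc->cb; cbb->a

  | aaabccba => aaacbba => aacbba => acbba => cbba => aa
  | bcaba
  | bcaabc
  | aaaccbc => aaccbc => accbc => ccbc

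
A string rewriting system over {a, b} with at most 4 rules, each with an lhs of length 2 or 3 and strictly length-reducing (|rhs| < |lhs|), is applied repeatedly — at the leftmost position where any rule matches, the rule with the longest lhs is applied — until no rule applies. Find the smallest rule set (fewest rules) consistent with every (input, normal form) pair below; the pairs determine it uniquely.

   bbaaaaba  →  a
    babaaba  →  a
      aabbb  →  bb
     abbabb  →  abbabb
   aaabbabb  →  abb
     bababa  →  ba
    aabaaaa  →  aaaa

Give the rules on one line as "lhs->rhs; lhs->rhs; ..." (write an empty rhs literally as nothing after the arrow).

  | bbaaaaba => baaaba => aaba => a
  | babaaba => baaba => aba => a
  | aabbb => bb
  | abbabb

aab->; aba->a; baa->a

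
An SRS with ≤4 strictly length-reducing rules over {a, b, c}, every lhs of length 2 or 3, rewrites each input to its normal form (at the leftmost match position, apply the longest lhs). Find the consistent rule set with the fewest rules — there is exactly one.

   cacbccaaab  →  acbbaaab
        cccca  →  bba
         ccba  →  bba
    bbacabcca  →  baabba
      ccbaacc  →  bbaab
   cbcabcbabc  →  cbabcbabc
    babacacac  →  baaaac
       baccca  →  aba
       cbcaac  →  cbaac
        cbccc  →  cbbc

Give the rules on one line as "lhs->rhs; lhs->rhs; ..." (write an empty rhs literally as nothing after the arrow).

  | cacbccaaab => acbccaaab => acbbaaab
  | cccca => bcca => bba
  | ccba => bba
  | bbacabcca => baabcca => baabba

bac->a; ca->a; cc->b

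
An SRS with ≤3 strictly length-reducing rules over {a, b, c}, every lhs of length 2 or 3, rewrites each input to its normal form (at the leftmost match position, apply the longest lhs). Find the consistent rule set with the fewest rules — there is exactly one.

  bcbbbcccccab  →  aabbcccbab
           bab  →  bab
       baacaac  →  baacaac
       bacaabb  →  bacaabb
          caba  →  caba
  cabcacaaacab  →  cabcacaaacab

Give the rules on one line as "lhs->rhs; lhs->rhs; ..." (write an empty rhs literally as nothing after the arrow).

  | bcbbbcccccab => aabbcccccab => aabbcccbab
  | bab
  | baacaac
  | bacaabb

bcb->aa; cca->ba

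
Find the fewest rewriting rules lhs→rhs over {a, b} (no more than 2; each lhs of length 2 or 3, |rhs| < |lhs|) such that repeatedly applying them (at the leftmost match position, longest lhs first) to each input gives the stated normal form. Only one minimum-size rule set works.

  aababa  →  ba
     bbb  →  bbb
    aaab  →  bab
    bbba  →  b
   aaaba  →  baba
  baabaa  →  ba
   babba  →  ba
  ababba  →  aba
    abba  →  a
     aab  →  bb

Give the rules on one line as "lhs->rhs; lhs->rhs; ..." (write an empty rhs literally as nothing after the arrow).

aa->b; bba->

  | aababa => bbaba => ba
  | bbb
  | aaab => bab
  | bbba => b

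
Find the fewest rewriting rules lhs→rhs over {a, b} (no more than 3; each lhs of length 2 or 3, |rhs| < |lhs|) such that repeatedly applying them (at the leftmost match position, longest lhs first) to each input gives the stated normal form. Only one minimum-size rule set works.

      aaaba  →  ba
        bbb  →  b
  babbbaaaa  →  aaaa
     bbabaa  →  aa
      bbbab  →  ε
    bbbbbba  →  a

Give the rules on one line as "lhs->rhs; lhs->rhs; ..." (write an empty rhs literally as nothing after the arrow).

ab->b; baa->aa; bb->

  | aaaba => aaba => aba => ba
  | bbb => b
  | babbbaaaa => bbbbaaaa => bbaaaa => aaaa
  | bbabaa => abaa => baa => aa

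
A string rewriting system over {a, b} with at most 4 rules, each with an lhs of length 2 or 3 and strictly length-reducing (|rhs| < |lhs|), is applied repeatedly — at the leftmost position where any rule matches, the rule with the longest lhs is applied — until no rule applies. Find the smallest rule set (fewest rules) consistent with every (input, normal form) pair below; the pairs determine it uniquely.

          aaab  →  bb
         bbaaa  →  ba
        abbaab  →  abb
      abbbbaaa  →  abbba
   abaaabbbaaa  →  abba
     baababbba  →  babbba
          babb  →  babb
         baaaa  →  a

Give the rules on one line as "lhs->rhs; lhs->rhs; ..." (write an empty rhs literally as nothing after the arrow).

  | aaab => bb
  | bbaaa => ba
  | abbaab => abb
  | abbbbaaa => abbba

aa->a; aaa->b; baa->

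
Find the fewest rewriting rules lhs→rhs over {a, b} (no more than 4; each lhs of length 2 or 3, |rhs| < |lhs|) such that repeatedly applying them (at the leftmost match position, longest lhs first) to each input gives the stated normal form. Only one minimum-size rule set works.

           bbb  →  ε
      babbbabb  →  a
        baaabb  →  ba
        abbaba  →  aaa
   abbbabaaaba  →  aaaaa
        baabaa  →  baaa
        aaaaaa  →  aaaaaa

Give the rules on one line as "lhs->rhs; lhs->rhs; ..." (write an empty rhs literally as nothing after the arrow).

  | bbb => ε
  | babbbabb => abbabb => ababb => aab => a
  | baaabb => baab => ba
  | abbaba => ababa => aaa

aab->a; abb->ab; bab->a; bbb->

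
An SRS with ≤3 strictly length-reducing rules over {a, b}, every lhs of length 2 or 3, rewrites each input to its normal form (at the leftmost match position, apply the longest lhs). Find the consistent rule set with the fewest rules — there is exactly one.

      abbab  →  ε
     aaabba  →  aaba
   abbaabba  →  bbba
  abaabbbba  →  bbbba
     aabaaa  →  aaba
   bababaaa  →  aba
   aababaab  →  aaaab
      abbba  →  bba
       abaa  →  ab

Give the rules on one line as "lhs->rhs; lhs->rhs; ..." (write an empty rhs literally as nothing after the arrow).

  | abbab => bab => ε
  | aaabba => aaba
  | abbaabba => baabba => bbba
  | abaabbbba => abbbbba => bbbba

abb->b; baa->b; bab->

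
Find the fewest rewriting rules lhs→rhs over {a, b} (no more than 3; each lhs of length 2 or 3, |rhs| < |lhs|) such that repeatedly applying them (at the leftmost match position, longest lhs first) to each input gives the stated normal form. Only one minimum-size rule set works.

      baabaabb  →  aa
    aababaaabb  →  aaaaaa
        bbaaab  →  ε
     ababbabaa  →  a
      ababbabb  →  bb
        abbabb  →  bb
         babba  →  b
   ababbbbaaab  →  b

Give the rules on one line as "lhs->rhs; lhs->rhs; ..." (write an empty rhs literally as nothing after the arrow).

aab->aa; ab->; ba->

  | baabaabb => abaabb => aabb => aab => aa
  | aababaaabb => aaabaaabb => aaaaaabb => aaaaaab => aaaaaa
  | bbaaab => baab => ab => ε
  | ababbabaa => abbabaa => babaa => baa => a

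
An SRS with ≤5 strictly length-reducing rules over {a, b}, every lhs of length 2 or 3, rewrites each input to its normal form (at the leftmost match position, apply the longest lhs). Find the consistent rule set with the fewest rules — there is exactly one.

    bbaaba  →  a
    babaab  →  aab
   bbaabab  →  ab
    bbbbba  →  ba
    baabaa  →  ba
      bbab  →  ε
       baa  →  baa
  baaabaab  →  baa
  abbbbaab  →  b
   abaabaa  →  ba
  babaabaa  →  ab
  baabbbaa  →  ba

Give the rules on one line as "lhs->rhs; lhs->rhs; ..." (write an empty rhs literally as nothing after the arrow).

  | bbaaba => baba => a
  | babaab => aab
  | bbaabab => babab => ab
  | bbbbba => bbba => ba

aba->bb; bab->; bb->; bba->b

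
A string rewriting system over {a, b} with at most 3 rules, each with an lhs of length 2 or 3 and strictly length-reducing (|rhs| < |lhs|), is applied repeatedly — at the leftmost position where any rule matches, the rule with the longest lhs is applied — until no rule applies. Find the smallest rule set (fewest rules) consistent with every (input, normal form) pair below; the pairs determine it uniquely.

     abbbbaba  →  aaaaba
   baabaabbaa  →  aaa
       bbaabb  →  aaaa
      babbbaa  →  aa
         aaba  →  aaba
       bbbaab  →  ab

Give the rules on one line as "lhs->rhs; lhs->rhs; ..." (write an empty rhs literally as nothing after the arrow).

baa->; bab->ab; bb->a

  | abbbbaba => aabbaba => aaaaba
  | baabaabbaa => baabbaa => bbaa => aaa
  | bbaabb => aaabb => aaaa
  | babbbaa => abbbaa => aabaa => aa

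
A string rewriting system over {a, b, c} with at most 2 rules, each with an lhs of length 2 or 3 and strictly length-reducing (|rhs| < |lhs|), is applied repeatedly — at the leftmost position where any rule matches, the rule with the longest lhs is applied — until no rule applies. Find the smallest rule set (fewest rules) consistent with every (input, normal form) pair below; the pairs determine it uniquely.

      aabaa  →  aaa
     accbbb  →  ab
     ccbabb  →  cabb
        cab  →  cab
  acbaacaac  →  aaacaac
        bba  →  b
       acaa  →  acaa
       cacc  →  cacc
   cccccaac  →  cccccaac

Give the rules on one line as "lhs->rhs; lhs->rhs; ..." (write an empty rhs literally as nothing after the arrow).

ba->; cb->

  | aabaa => aaa
  | accbbb => acbb => ab
  | ccbabb => cabb
  | cab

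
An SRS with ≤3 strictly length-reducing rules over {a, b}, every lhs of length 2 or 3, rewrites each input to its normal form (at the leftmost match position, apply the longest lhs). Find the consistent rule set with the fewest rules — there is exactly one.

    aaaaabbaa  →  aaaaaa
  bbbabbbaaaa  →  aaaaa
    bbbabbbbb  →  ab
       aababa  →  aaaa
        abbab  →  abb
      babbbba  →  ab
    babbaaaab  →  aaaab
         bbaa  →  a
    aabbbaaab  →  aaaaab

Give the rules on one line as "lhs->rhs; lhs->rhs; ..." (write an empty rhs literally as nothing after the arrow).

  | aaaaabbaa => aaaaaba => aaaaaa
  | bbbabbbaaaa => babbbaaaa => abbbaaaa => abaaaa => aaaaa
  | bbbabbbbb => babbbbb => abbbbb => abbb => ab
  | aababa => aaaba => aaaa

ba->a; bba->b; bbb->b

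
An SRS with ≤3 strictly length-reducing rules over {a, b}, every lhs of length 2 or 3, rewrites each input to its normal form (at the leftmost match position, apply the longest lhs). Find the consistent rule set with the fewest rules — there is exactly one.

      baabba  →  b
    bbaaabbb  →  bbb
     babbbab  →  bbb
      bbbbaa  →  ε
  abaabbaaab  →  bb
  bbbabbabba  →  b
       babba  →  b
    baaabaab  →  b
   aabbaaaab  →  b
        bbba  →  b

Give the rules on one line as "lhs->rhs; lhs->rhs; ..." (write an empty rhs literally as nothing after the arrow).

ab->b; bba->

  | baabba => babba => bbba => b
  | bbaaabbb => aabbb => abbb => bbb
  | babbbab => bbbbab => bbb
  | bbbbaa => bba => ε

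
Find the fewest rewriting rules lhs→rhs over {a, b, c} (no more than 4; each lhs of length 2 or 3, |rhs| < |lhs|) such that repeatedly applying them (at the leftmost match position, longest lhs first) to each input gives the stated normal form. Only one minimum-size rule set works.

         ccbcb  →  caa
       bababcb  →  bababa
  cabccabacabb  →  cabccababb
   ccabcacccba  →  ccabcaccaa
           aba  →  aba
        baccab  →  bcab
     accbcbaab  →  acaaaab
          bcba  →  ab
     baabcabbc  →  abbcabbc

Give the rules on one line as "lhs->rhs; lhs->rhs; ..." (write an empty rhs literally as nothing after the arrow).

  | ccbcb => cacb => caa
  | bababcb => bababa
  | cabccabacabb => cabccababb
  | ccabcacccba => ccabcaccaa

baa->ab; bac->b; cb->a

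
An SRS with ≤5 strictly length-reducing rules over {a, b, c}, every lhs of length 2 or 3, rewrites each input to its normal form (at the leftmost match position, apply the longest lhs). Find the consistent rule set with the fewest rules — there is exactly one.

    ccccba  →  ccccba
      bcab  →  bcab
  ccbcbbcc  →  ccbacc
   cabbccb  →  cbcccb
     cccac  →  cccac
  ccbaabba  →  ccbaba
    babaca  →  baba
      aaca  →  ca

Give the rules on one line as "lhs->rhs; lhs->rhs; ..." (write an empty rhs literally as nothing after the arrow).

  | ccccba
  | bcab
  | ccbcbbcc => ccbacc
  | cabbccb => cbcccb

abb->bc; abc->ab; aca->ca; cbb->a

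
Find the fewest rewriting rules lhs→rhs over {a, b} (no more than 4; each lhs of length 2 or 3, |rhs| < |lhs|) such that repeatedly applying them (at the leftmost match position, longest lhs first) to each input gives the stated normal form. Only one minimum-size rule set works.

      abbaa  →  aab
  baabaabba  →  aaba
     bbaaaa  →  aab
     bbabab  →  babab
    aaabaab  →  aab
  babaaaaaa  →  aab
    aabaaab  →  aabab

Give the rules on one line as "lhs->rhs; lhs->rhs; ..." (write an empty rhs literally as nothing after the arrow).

  | abbaa => abaa => aab
  | baabaabba => abbaabba => abaabba => aabbba => aabba => aaba
  | bbaaaa => baaaa => abaa => aab
  | bbabab => babab

aaa->aa; baa->ab; bb->b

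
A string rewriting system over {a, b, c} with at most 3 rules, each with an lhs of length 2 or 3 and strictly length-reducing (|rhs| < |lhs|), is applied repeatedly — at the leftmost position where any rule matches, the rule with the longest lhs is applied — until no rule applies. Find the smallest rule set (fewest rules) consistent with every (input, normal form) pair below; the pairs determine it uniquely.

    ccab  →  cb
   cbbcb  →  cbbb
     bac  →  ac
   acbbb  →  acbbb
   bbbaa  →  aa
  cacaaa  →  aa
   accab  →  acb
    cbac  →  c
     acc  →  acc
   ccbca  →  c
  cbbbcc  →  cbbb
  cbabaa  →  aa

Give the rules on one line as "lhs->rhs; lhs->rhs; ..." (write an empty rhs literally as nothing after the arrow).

ba->a; bc->b; ca->

  | ccab => cb
  | cbbcb => cbbb
  | bac => ac
  | acbbb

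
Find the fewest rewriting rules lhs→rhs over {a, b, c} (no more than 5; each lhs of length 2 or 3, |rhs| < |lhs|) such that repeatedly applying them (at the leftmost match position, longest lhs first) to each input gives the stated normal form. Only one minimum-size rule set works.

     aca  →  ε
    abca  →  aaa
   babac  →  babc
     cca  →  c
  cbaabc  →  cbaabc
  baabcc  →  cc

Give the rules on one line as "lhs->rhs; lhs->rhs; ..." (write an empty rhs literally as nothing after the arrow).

ac->c; bca->aa; bcc->cc; ca->

  | aca => ca => ε
  | abca => aaa
  | babac => babc
  | cca => c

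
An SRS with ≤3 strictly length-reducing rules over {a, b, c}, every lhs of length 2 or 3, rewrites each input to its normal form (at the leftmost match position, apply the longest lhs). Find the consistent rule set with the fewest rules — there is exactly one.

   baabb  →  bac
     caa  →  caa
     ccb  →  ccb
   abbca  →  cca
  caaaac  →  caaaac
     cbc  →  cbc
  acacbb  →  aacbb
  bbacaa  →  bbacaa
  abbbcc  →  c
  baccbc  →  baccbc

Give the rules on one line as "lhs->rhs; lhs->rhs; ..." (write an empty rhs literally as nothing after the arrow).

abb->c; bcc->; cac->ac

  | baabb => bac
  | caa
  | ccb
  | abbca => cca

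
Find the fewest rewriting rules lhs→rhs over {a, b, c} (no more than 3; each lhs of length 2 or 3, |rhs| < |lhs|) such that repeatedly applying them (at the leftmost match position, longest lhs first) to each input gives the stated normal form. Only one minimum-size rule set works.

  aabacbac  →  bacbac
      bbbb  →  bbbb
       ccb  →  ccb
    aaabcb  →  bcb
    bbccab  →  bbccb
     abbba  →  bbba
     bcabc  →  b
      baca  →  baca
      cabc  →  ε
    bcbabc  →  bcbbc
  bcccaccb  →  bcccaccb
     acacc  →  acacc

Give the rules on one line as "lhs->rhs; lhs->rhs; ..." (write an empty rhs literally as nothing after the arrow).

  | aabacbac => abacbac => bacbac
  | bbbb
  | ccb
  | aaabcb => aabcb => abcb => bcb

ab->b; cbc->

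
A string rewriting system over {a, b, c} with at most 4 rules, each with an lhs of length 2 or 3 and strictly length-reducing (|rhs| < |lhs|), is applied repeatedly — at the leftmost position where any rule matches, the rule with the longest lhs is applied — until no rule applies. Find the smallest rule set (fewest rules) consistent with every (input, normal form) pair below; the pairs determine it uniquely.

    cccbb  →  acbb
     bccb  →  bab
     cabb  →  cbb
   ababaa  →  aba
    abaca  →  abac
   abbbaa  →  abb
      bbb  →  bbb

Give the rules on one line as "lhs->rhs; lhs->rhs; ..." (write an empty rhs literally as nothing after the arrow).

  | cccbb => acbb
  | bccb => bab
  | cabb => cbb
  | ababaa => aba

baa->; ca->c; cc->a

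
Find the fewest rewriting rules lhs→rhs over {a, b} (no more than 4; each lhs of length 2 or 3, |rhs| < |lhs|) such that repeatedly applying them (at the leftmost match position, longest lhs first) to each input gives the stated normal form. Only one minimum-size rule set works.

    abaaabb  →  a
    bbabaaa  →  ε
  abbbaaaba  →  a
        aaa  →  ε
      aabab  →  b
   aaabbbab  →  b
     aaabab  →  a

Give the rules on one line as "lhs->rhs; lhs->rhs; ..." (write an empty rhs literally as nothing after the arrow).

aaa->; ab->b; aba->; bb->a

  | abaaabb => aabb => abb => bb => a
  | bbabaaa => aabaaa => aaa => ε
  | abbbaaaba => bbbaaaba => abaaaba => aaba => a
  | aaa => ε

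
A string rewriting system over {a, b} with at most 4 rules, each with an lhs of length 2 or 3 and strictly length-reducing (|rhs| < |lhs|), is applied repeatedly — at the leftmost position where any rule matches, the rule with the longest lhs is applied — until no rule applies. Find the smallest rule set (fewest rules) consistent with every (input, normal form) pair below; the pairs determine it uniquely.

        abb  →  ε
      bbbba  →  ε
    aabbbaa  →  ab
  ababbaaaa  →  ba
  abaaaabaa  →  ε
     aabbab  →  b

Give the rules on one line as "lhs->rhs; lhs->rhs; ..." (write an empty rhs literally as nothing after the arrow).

  | abb => aa => ε
  | bbbba => abba => aaa => ε
  | aabbbaa => bbbaa => abaa => ab
  | ababbaaaa => aaabaaaa => baaaa => ba

aa->; aaa->; bab->aa; bb->a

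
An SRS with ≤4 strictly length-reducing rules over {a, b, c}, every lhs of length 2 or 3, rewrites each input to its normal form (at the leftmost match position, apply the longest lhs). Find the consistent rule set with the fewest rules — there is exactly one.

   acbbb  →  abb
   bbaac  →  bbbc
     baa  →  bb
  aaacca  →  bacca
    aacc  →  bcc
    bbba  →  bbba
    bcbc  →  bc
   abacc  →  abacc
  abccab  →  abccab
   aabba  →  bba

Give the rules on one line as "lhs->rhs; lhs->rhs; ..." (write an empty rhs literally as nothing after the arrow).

  | acbbb => abb
  | bbaac => bbbc
  | baa => bb
  | aaacca => bacca

aa->b; aab->b; cb->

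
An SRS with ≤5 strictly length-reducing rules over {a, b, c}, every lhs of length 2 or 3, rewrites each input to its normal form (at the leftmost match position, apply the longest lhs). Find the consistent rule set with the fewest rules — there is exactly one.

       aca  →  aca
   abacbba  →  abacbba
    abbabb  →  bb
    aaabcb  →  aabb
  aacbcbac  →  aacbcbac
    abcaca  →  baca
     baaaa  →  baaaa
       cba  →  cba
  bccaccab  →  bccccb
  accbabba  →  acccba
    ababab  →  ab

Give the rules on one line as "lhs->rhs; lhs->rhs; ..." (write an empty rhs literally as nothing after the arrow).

  | aca
  | abacbba
  | abbabb => abcb => bb
  | aaabcb => aabb

abc->b; bab->c; cab->b; cca->cc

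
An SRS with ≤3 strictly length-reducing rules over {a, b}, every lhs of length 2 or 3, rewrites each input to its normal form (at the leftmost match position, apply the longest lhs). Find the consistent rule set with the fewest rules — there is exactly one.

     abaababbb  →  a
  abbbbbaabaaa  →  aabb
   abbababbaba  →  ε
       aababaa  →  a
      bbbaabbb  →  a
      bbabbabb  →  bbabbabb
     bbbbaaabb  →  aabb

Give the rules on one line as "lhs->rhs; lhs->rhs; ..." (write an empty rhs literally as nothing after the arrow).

  | abaababbb => ababbb => bbb => a
  | abbbbbaabaaa => aabbaabaaa => aabbaaa => aabb
  | abbababbaba => abbbbaba => aababa => aba => ε
  | aababaa => abaa => a

aaa->; aba->; bbb->a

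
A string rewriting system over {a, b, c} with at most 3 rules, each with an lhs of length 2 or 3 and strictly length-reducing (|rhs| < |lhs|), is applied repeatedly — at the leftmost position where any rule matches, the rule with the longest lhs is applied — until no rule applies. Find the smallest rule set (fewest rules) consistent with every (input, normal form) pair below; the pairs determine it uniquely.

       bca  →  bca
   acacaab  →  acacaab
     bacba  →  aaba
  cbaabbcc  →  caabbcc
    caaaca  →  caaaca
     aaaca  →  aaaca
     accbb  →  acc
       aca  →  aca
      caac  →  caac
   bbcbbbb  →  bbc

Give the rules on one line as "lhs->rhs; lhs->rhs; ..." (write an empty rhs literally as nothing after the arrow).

  | bca
  | acacaab
  | bacba => aaba
  | cbaabbcc => caabbcc

bac->aa; cb->c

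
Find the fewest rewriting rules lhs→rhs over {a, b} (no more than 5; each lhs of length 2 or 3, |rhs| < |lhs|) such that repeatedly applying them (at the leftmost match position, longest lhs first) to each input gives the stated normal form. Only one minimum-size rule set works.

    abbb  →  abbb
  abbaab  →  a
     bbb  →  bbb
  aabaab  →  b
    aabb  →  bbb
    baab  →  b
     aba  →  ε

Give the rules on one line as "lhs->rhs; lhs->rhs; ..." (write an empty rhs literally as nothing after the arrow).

aa->b; aba->; ba->b; bab->aa

  | abbb
  | abbaab => abbab => abaa => a
  | bbb
  | aabaab => bbaab => bbab => baa => ba => b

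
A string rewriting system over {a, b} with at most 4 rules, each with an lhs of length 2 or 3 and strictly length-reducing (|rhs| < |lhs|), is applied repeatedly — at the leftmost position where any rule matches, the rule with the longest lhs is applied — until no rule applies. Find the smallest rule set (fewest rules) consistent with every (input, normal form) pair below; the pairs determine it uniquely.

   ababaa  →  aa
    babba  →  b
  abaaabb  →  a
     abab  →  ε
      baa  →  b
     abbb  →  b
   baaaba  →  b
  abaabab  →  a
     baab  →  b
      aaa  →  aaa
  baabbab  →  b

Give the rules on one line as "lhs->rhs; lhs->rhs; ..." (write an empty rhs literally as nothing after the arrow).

  | ababaa => abaa => aa
  | babba => bbba => bba => ba => b
  | abaaabb => aaabb => aab => a
  | abab => ab => ε

ab->; ba->b; bb->b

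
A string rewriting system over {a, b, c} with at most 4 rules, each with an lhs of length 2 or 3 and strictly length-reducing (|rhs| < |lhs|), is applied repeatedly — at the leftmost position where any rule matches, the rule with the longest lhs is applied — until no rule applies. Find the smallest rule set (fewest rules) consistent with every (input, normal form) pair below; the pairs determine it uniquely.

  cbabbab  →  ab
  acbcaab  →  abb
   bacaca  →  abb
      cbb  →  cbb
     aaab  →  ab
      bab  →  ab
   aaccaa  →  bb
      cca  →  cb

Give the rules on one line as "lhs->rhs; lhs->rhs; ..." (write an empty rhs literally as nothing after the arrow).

aa->b; ba->a; ca->b

  | cbabbab => cabbab => bbbab => bbab => bab => ab
  | acbcaab => acbbab => acbab => acab => abb
  | bacaca => acaca => abca => abb
  | cbb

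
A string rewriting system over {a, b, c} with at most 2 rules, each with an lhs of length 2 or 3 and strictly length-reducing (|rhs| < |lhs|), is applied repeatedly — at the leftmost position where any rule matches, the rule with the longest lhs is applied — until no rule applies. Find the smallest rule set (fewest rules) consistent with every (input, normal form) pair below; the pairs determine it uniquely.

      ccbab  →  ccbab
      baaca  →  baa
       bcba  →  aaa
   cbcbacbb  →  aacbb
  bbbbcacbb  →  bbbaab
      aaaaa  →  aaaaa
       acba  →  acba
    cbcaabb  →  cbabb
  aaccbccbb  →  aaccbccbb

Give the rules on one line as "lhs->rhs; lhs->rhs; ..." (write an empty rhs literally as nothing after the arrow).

bcb->aa; ca->

  | ccbab
  | baaca => baa
  | bcba => aaa
  | cbcbacbb => caaacbb => aacbb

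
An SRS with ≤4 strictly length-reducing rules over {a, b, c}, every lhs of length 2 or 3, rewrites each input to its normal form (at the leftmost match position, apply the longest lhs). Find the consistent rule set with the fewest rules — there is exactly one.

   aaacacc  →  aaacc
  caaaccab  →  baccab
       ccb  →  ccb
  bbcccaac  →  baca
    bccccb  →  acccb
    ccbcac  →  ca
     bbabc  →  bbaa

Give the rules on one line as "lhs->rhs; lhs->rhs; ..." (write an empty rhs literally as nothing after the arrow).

bc->a; caa->b; cac->c

  | aaacacc => aaacc
  | caaaccab => baccab
  | ccb
  | bbcccaac => baccaac => bacbc => baca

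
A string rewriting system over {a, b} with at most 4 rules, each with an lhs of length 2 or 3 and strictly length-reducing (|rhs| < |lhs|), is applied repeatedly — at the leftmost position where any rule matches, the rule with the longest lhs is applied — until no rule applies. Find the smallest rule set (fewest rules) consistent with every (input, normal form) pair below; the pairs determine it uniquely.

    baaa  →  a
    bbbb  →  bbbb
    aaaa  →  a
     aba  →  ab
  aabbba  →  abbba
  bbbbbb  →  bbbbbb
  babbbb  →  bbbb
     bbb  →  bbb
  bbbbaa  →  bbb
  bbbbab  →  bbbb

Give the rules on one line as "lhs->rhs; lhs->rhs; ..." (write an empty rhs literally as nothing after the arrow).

aa->a; aba->ab; baa->; bab->b

  | baaa => a
  | bbbb
  | aaaa => aaa => aa => a
  | aba => ab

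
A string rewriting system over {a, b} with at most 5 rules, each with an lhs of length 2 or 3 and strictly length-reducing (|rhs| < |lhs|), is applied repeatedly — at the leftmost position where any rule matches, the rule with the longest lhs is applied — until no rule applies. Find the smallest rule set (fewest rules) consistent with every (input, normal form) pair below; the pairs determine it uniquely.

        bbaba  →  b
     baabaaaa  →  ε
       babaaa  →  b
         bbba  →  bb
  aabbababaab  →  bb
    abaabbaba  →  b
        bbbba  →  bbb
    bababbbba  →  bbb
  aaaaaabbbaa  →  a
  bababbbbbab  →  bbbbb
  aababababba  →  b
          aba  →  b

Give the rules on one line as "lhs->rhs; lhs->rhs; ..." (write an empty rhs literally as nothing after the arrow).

ab->; aba->b; ba->; baa->ab

  | bbaba => bba => b
  | baabaaaa => abbaaaa => baaaa => abaa => ba => ε
  | babaaa => baaa => aba => b
  | bbba => bb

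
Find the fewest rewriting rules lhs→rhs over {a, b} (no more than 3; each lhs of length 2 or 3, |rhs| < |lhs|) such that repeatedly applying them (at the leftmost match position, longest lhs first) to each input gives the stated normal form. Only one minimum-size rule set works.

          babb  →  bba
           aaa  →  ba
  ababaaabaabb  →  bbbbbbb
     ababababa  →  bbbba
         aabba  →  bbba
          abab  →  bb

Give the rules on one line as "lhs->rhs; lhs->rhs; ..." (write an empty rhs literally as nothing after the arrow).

aa->b; ab->b; abb->ba

  | babb => bba
  | aaa => ba
  | ababaaabaabb => babaaabaabb => bbaaabaabb => bbbabaabb => bbbbaabb => bbbbbbb
  | ababababa => babababa => bbababa => bbbaba => bbbba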